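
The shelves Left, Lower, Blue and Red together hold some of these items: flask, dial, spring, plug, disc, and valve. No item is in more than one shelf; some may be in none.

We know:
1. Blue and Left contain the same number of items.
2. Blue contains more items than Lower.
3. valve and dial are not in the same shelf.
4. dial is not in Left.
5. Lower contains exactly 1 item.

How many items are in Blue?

2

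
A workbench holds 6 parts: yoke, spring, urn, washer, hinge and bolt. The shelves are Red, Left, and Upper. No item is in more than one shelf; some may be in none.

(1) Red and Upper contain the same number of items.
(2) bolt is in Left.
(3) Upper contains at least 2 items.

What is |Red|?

2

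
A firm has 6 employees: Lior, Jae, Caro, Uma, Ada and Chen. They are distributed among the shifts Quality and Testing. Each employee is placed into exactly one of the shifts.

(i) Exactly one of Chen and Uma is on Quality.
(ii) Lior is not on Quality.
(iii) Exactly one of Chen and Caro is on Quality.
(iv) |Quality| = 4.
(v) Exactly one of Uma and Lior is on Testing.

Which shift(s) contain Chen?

Chen: Testing

From (ii): Lior ∉ Quality.
Only one shift left: Lior ∈ Testing.
(v) (exactly one): Uma ∉ Testing.
Only one shift left: Uma ∈ Quality.
(i) (exactly one): Chen ∉ Quality.
(iii) (exactly one): Caro ∈ Quality.
(iv): only 4 candidates remain for Quality, so all are in.
Only one shift left: Chen ∈ Testing.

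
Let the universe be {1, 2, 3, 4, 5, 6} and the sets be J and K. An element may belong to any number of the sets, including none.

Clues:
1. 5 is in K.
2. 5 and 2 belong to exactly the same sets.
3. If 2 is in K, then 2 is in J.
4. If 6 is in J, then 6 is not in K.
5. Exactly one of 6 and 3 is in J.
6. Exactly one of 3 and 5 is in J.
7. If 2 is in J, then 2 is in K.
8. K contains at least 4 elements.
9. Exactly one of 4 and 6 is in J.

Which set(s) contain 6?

From (1): 5 ∈ K.
(2): 2 matches 5: 2 ∈ K.
(3): 2 ∈ J.
(2): 5 matches 2: 5 ∈ J.
(6) (exactly one): 3 ∉ J.
(5) (exactly one): 6 ∈ J.
(9) (exactly one): 4 ∉ J.
(4): 6 ∉ K.

6: J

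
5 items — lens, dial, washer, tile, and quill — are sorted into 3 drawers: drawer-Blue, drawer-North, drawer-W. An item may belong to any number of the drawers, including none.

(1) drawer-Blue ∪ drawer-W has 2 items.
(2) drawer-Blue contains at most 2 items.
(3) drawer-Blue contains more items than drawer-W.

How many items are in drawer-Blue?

2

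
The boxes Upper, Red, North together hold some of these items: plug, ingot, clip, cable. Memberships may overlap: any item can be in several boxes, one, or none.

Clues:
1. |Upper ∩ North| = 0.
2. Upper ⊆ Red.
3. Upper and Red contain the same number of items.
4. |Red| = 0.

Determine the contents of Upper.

Upper = {}

(4): Red already has 0, so the rest are out.
(2) contrapositive: plug ∉ Upper.
(2) contrapositive: ingot ∉ Upper.
(2) contrapositive: clip ∉ Upper.
(2) contrapositive: cable ∉ Upper.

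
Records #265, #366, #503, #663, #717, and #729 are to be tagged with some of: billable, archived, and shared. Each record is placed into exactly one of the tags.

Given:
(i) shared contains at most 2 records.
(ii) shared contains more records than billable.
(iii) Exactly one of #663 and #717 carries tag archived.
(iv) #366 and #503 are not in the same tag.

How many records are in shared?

2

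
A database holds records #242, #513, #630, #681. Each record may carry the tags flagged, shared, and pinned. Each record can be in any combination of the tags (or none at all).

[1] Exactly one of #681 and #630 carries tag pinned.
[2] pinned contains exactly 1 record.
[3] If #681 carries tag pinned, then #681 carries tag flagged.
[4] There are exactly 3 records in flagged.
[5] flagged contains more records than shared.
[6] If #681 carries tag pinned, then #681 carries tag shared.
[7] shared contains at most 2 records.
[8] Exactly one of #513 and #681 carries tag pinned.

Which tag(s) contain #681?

#681: flagged, pinned, shared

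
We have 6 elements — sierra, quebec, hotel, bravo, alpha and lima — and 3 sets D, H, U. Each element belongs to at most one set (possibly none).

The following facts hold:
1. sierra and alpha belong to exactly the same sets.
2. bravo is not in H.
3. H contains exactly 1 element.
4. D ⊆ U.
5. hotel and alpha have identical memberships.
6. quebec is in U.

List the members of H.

H = {lima}

From (2): bravo ∉ H.
From (6): quebec ∈ U.
Suppose sierra ∈ H: no assignment then satisfies all the clues, so sierra ∉ H.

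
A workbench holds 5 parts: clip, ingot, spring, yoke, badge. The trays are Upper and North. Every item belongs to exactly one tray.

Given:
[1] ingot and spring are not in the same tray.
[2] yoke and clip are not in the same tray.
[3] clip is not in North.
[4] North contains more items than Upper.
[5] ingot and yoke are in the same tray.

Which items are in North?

From (3): clip ∉ North.
Only one tray left: clip ∈ Upper.
(2): yoke ∉ Upper.
(5): ingot matches yoke: ingot ∉ Upper.
Only one tray left: ingot ∈ North.
Only one tray left: yoke ∈ North.
(1): spring ∉ North.
Only one tray left: spring ∈ Upper.
Suppose badge ∉ North: no assignment then satisfies all the clues, so badge ∈ North.

North = {badge, ingot, yoke}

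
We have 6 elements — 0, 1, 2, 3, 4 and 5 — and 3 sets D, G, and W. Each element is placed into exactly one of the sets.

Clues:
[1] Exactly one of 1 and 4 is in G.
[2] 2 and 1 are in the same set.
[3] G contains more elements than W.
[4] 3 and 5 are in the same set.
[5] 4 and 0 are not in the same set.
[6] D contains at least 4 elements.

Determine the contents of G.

G = {4}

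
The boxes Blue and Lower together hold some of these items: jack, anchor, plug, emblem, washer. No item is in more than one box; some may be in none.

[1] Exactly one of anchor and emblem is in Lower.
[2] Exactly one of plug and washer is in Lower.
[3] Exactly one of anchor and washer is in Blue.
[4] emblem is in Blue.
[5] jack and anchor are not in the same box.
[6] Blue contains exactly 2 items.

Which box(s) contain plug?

From (4): emblem ∈ Blue.
(1) (exactly one): anchor ∈ Lower.
(3) (exactly one): washer ∈ Blue.
(5): jack ∉ Lower.
(6): Blue already has 2, so the rest are out.
(2) (exactly one): plug ∈ Lower.

plug: Lower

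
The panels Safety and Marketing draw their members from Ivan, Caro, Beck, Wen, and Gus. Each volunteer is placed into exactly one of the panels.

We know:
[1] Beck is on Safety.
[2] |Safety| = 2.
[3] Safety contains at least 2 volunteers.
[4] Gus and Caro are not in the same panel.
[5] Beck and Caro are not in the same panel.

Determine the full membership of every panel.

Safety = {Beck, Gus}; Marketing = {Caro, Ivan, Wen}

From (1): Beck ∈ Safety.
(5): Caro ∉ Safety.
Only one panel left: Caro ∈ Marketing.
(4): Gus ∉ Marketing.
Only one panel left: Gus ∈ Safety.
(2): Safety already has 2, so the rest are out.
Only one panel left: Ivan ∈ Marketing.
Only one panel left: Wen ∈ Marketing.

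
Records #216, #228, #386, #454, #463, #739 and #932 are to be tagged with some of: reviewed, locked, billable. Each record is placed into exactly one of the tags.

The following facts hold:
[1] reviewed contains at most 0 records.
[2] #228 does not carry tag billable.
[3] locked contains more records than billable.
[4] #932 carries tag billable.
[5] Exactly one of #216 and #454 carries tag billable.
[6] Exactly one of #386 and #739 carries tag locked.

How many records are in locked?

4

From (2): #228 ∉ billable.
From (4): #932 ∈ billable.
(1): reviewed already has 0, so the rest are out.
Only one tag left: #228 ∈ locked.
Suppose #463 ∉ locked: no assignment then satisfies all the clues, so #463 ∈ locked.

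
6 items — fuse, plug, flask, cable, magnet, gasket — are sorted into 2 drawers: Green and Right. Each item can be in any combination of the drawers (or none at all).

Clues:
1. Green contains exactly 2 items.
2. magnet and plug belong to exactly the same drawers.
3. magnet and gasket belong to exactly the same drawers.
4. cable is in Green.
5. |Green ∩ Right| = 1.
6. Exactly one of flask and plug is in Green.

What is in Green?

Green = {cable, flask}

From (4): cable ∈ Green.
Suppose fuse ∈ Green: no assignment then satisfies all the clues, so fuse ∉ Green.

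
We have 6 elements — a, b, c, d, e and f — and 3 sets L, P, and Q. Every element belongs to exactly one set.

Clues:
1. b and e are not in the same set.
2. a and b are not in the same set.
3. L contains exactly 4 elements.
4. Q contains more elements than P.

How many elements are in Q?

2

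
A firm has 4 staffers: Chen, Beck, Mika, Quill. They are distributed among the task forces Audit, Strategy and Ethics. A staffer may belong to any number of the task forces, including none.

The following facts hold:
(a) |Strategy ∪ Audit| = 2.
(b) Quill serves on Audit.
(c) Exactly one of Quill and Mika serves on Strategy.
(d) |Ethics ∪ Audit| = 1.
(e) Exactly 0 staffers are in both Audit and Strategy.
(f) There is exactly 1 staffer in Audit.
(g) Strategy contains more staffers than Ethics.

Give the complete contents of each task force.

Audit = {Quill}; Strategy = {Mika}; Ethics = {}

From (b): Quill ∈ Audit.
(f): Audit already has 1, so the rest are out.
Suppose Chen ∈ Strategy: no assignment then satisfies all the clues, so Chen ∉ Strategy.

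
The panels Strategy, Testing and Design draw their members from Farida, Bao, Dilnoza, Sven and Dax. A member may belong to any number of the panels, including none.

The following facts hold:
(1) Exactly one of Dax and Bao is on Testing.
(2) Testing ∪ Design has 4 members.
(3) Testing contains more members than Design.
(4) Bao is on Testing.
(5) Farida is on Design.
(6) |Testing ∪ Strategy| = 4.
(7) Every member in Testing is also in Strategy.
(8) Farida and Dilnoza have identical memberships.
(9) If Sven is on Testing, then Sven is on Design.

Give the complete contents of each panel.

Strategy = {Bao, Dilnoza, Farida, Sven}; Testing = {Bao, Dilnoza, Farida, Sven}; Design = {Dilnoza, Farida, Sven}

From (4): Bao ∈ Testing.
From (5): Farida ∈ Design.
(1) (exactly one): Dax ∉ Testing.
(7) with Bao ∈ Testing: Bao ∈ Strategy.
(8): Dilnoza matches Farida: Dilnoza ∈ Design.
Suppose Farida ∉ Strategy: no assignment then satisfies all the clues, so Farida ∈ Strategy.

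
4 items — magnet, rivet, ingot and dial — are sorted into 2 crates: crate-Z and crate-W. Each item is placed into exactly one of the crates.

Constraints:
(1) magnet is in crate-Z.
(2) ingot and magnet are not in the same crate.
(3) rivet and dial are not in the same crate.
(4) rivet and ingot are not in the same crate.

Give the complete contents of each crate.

crate-Z = {magnet, rivet}; crate-W = {dial, ingot}

From (1): magnet ∈ crate-Z.
(2): ingot ∉ crate-Z.
Only one crate left: ingot ∈ crate-W.
(4): rivet ∉ crate-W.
Only one crate left: rivet ∈ crate-Z.
(3): dial ∉ crate-Z.
Only one crate left: dial ∈ crate-W.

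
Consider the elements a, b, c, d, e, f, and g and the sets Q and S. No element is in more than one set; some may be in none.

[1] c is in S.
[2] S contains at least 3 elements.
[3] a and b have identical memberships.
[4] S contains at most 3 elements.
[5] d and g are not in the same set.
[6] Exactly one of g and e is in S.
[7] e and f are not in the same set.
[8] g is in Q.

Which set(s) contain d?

d: S

From (1): c ∈ S.
From (8): g ∈ Q.
(5): d ∉ Q.
(6) (exactly one): e ∈ S.
(7): f ∉ S.
Suppose d ∉ S: no assignment then satisfies all the clues, so d ∈ S.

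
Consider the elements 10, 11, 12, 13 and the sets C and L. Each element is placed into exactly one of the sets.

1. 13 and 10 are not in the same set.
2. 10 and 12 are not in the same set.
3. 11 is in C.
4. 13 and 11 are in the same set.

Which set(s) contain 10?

10: L

From (3): 11 ∈ C.
(4): 13 matches 11: 13 ∈ C.
(1): 10 ∉ C.
Only one set left: 10 ∈ L.
(2): 12 ∉ L.
Only one set left: 12 ∈ C.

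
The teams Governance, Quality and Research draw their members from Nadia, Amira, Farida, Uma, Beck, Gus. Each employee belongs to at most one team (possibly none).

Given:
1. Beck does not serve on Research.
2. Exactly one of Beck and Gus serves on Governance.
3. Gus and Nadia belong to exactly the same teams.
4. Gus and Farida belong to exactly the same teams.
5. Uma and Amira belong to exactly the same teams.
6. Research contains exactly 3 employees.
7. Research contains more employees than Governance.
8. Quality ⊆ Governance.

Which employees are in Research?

Research = {Farida, Gus, Nadia}

From (1): Beck ∉ Research.
Suppose Nadia ∉ Research: no assignment then satisfies all the clues, so Nadia ∈ Research.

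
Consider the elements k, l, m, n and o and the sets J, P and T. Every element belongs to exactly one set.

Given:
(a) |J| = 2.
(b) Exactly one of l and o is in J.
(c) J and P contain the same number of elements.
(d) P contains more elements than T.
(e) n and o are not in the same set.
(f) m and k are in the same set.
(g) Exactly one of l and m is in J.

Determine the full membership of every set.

J = {l, n}; P = {k, m}; T = {o}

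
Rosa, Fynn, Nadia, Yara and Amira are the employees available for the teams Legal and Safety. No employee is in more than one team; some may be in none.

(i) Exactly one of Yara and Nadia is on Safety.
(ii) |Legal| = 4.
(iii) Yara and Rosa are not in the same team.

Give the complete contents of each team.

Legal = {Amira, Fynn, Nadia, Rosa}; Safety = {Yara}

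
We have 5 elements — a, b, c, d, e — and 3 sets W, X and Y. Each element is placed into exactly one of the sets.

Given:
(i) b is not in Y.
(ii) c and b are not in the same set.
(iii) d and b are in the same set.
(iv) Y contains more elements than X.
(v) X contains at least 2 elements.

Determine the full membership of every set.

W = {}; X = {b, d}; Y = {a, c, e}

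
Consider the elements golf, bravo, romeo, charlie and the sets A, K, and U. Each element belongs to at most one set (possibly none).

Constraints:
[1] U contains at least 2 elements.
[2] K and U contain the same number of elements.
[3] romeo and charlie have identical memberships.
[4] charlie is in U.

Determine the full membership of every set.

A = {}; K = {bravo, golf}; U = {charlie, romeo}

From (4): charlie ∈ U.
(3): romeo matches charlie: romeo ∉ A.
(3): romeo matches charlie: romeo ∉ K.
(3): romeo matches charlie: romeo ∈ U.
Suppose golf ∈ A: no assignment then satisfies all the clues, so golf ∉ A.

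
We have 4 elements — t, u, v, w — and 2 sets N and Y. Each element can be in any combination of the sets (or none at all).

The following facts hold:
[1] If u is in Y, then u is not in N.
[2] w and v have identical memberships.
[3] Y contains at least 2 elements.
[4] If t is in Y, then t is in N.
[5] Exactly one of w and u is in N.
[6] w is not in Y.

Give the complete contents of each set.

From (6): w ∉ Y.
(2): v matches w: v ∉ Y.
(3): only 2 candidates remain for Y, so all are in.
(4): t ∈ N.
(1): u ∉ N.
(5) (exactly one): w ∈ N.
(2): v matches w: v ∈ N.

N = {t, v, w}; Y = {t, u}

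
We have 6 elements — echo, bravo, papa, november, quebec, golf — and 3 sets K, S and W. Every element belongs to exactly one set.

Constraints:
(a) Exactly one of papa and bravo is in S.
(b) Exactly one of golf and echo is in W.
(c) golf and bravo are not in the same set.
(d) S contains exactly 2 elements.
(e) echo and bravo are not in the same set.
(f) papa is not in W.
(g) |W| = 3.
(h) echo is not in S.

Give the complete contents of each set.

K = {bravo}; S = {golf, papa}; W = {echo, november, quebec}

From (f): papa ∉ W.
From (h): echo ∉ S.
Suppose echo ∈ K: no assignment then satisfies all the clues, so echo ∉ K.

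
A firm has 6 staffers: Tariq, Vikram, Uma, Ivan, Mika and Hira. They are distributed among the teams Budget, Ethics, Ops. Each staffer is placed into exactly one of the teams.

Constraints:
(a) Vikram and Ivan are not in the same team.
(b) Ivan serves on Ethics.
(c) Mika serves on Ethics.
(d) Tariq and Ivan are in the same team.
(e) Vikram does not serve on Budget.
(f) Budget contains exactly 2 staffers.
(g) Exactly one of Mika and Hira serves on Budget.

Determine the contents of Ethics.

Ethics = {Ivan, Mika, Tariq}

From (b): Ivan ∈ Ethics.
From (c): Mika ∈ Ethics.
From (e): Vikram ∉ Budget.
(a): Vikram ∉ Ethics.
(d): Tariq matches Ivan: Tariq ∉ Budget.
(d): Tariq matches Ivan: Tariq ∈ Ethics.
(f): only 2 candidates remain for Budget, so all are in.
Only one team left: Vikram ∈ Ops.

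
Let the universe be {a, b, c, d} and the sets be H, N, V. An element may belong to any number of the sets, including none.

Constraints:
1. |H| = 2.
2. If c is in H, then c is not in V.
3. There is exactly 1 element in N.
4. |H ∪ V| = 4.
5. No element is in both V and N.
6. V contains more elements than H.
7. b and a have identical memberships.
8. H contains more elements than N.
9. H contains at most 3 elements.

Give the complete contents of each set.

H = {c, d}; N = {c}; V = {a, b, d}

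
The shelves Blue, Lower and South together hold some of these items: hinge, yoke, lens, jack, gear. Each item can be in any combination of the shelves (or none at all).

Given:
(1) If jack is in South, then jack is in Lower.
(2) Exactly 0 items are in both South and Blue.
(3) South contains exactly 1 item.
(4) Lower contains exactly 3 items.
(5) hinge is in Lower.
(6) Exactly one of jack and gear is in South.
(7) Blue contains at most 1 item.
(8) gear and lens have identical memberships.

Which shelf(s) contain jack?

jack: Lower, South

From (5): hinge ∈ Lower.
Suppose jack ∈ Blue: no assignment then satisfies all the clues, so jack ∉ Blue.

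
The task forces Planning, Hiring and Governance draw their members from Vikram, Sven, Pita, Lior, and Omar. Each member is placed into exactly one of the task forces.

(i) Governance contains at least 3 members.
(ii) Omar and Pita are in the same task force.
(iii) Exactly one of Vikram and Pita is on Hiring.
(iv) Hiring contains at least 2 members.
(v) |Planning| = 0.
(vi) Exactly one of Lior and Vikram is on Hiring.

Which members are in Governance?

Governance = {Lior, Omar, Pita}

(v): Planning already has 0, so the rest are out.
Suppose Vikram ∈ Governance: no assignment then satisfies all the clues, so Vikram ∉ Governance.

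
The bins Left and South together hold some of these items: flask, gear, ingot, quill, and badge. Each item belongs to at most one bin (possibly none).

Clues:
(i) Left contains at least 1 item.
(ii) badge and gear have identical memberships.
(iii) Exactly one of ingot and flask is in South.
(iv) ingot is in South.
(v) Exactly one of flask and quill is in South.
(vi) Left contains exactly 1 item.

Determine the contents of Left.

Left = {flask}

From (iv): ingot ∈ South.
(iii) (exactly one): flask ∉ South.
(v) (exactly one): quill ∈ South.
Suppose flask ∉ Left: no assignment then satisfies all the clues, so flask ∈ Left.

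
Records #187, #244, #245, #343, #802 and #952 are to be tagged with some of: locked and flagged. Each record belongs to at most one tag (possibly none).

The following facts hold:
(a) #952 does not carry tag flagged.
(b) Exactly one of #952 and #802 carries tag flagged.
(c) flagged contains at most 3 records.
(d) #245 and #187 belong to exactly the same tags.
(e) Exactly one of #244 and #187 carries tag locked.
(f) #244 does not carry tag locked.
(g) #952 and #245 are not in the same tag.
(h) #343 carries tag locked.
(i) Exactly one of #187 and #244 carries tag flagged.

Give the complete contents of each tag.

locked = {#187, #245, #343}; flagged = {#244, #802}

From (a): #952 ∉ flagged.
From (f): #244 ∉ locked.
From (h): #343 ∈ locked.
(b) (exactly one): #802 ∈ flagged.
(e) (exactly one): #187 ∈ locked.
(i) (exactly one): #244 ∈ flagged.
(d): #245 matches #187: #245 ∈ locked.
(g): #952 ∉ locked.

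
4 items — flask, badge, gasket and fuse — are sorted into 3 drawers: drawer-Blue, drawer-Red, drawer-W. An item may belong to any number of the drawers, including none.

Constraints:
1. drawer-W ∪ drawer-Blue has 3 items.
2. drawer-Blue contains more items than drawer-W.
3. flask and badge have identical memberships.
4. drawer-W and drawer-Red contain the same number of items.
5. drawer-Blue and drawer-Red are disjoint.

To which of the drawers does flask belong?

flask: drawer-Blue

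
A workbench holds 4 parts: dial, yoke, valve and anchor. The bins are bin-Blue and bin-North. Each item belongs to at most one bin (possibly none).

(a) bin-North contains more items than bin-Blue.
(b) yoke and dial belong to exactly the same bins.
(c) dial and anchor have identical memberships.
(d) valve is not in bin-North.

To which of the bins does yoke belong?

yoke: bin-North

From (d): valve ∉ bin-North.
Suppose yoke ∈ bin-Blue: no assignment then satisfies all the clues, so yoke ∉ bin-Blue.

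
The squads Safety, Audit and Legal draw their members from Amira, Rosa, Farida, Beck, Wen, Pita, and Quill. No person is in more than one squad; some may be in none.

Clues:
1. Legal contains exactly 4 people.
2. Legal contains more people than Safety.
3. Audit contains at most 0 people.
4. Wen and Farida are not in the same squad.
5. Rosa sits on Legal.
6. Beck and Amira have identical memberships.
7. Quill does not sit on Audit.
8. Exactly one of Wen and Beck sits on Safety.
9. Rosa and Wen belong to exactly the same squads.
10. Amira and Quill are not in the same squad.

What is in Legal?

From (5): Rosa ∈ Legal.
From (7): Quill ∉ Audit.
(3): Audit already has 0, so the rest are out.
(9): Wen matches Rosa: Wen ∉ Safety.
(9): Wen matches Rosa: Wen ∈ Legal.
(4): Farida ∉ Legal.
(8) (exactly one): Beck ∈ Safety.
(6): Amira matches Beck: Amira ∈ Safety.
(10): Quill ∉ Safety.
(1): only 4 candidates remain for Legal, so all are in.

Legal = {Pita, Quill, Rosa, Wen}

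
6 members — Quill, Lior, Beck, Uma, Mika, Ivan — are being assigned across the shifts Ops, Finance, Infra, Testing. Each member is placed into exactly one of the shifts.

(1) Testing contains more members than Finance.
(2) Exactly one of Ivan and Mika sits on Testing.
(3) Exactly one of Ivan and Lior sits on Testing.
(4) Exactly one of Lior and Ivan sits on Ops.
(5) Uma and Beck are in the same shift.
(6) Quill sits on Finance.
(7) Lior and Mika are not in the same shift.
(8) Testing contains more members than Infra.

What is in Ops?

Ops = {Lior}

From (6): Quill ∈ Finance.
Suppose Lior ∉ Ops: no assignment then satisfies all the clues, so Lior ∈ Ops.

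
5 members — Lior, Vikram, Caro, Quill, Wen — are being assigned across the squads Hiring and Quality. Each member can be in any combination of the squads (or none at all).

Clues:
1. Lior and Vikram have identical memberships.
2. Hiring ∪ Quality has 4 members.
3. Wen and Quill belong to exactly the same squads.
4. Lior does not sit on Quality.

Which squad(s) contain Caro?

Caro: none

From (4): Lior ∉ Quality.
(1): Vikram matches Lior: Vikram ∉ Quality.
Suppose Caro ∈ Hiring: no assignment then satisfies all the clues, so Caro ∉ Hiring.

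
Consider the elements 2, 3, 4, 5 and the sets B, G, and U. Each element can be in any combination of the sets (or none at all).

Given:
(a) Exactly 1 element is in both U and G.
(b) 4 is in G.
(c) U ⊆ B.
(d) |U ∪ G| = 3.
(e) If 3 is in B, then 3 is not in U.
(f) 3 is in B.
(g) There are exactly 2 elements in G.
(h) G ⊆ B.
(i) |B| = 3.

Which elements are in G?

G = {3, 4}

From (b): 4 ∈ G.
From (f): 3 ∈ B.
(e): 3 ∉ U.
(h) with 4 ∈ G: 4 ∈ B.
Suppose 2 ∈ G: no assignment then satisfies all the clues, so 2 ∉ G.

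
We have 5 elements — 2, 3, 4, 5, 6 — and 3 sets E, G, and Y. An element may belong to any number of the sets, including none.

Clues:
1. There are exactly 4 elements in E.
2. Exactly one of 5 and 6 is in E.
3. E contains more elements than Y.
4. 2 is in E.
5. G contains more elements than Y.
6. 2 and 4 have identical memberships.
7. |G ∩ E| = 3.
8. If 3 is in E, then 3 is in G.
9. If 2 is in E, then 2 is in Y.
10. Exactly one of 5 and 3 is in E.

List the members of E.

E = {2, 3, 4, 6}

From (4): 2 ∈ E.
(6): 4 matches 2: 4 ∈ E.
(9): 2 ∈ Y.
(6): 4 matches 2: 4 ∈ Y.
Suppose 3 ∉ E: no assignment then satisfies all the clues, so 3 ∈ E.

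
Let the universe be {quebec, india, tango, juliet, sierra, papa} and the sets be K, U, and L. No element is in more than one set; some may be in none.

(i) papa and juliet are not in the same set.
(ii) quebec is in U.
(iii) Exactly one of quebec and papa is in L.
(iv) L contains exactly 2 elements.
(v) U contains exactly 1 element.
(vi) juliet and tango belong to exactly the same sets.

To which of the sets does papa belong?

From (ii): quebec ∈ U.
(iii) (exactly one): papa ∈ L.
(v): U already has 1, so the rest are out.
(i): juliet ∉ L.
(vi): tango matches juliet: tango ∉ L.

papa: L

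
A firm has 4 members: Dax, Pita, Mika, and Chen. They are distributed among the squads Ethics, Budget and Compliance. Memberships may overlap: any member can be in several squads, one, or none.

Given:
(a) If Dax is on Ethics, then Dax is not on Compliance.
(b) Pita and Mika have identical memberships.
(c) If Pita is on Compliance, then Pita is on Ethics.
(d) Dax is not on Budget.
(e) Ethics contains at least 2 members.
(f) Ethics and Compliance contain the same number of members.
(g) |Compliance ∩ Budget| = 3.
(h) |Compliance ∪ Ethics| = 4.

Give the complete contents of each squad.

Ethics = {Dax, Mika, Pita}; Budget = {Chen, Mika, Pita}; Compliance = {Chen, Mika, Pita}

From (d): Dax ∉ Budget.
Suppose Dax ∉ Ethics: no assignment then satisfies all the clues, so Dax ∈ Ethics.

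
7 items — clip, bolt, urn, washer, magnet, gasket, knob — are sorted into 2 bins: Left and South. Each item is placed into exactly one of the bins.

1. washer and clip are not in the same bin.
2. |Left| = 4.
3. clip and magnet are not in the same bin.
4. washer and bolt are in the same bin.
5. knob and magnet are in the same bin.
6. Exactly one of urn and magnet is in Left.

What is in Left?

Left = {bolt, knob, magnet, washer}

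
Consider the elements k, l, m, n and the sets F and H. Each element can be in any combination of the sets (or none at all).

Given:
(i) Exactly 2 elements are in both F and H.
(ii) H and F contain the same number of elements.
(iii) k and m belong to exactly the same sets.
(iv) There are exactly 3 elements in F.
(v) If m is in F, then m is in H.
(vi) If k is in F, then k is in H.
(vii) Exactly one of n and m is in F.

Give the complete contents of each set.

F = {k, l, m}; H = {k, m, n}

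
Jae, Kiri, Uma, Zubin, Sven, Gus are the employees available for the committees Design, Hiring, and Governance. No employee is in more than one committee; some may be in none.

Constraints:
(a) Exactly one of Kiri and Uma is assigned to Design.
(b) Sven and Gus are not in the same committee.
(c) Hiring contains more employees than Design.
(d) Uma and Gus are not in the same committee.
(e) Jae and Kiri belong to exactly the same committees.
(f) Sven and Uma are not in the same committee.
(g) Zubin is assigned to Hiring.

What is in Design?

Design = {Uma}

From (g): Zubin ∈ Hiring.
Suppose Jae ∈ Design: no assignment then satisfies all the clues, so Jae ∉ Design.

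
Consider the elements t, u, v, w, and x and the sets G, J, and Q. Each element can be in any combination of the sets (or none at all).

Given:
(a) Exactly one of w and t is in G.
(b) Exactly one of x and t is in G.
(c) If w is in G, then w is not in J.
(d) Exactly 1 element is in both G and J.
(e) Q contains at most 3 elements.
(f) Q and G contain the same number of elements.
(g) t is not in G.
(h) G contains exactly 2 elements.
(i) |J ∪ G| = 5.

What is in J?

J = {t, u, v, x}

From (g): t ∉ G.
(a) (exactly one): w ∈ G.
(b) (exactly one): x ∈ G.
(c): w ∉ J.
(h): G already has 2, so the rest are out.
Suppose t ∉ J: no assignment then satisfies all the clues, so t ∈ J.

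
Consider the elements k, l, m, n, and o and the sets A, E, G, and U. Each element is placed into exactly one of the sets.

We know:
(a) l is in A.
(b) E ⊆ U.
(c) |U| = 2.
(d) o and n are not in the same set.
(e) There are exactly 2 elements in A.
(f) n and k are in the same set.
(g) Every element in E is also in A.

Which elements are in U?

U = {k, n}

From (a): l ∈ A.
Suppose k ∉ U: no assignment then satisfies all the clues, so k ∈ U.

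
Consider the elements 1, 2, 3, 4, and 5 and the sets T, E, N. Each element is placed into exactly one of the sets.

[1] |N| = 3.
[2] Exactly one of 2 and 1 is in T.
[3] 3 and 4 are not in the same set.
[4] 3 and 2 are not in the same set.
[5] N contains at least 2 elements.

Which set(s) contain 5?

5: N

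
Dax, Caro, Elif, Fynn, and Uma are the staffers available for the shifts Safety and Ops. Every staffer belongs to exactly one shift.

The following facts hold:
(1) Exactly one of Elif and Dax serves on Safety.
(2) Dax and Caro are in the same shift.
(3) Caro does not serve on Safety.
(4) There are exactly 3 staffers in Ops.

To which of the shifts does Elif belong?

Elif: Safety

From (3): Caro ∉ Safety.
(2): Dax matches Caro: Dax ∉ Safety.
Only one shift left: Dax ∈ Ops.
Only one shift left: Caro ∈ Ops.
(1) (exactly one): Elif ∈ Safety.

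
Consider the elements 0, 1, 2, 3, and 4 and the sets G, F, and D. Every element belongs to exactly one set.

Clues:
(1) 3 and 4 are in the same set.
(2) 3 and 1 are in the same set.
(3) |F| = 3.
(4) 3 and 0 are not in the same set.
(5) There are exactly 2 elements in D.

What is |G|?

0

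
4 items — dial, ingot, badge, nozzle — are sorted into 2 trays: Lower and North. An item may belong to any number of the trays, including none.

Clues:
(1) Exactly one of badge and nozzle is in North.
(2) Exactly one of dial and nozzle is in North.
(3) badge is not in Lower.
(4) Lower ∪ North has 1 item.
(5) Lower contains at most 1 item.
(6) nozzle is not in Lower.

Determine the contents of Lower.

From (3): badge ∉ Lower.
From (6): nozzle ∉ Lower.
Suppose dial ∈ Lower: no assignment then satisfies all the clues, so dial ∉ Lower.

Lower = {}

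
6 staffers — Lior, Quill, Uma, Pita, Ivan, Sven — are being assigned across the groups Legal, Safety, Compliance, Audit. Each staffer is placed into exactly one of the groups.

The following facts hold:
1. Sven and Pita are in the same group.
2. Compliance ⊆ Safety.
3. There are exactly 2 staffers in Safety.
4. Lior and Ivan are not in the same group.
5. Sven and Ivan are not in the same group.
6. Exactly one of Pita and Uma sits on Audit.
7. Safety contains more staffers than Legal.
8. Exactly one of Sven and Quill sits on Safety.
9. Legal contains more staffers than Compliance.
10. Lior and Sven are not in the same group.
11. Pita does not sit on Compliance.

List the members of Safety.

From (11): Pita ∉ Compliance.
(1): Sven matches Pita: Sven ∉ Compliance.
Suppose Lior ∈ Safety: no assignment then satisfies all the clues, so Lior ∉ Safety.

Safety = {Pita, Sven}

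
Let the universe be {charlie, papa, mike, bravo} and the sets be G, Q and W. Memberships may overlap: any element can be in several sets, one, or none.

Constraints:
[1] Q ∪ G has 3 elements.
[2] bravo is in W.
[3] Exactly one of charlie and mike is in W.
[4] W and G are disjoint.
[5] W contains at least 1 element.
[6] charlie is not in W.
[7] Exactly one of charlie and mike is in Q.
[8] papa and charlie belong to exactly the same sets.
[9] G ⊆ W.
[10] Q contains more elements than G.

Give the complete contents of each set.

G = {}; Q = {bravo, charlie, papa}; W = {bravo, mike}

From (2): bravo ∈ W.
From (6): charlie ∉ W.
(3) (exactly one): mike ∈ W.
(4) (disjoint): mike ∉ G.
(4) (disjoint): bravo ∉ G.
(8): papa matches charlie: papa ∉ W.
(9) contrapositive: charlie ∉ G.
(9) contrapositive: papa ∉ G.
Suppose charlie ∉ Q: no assignment then satisfies all the clues, so charlie ∈ Q.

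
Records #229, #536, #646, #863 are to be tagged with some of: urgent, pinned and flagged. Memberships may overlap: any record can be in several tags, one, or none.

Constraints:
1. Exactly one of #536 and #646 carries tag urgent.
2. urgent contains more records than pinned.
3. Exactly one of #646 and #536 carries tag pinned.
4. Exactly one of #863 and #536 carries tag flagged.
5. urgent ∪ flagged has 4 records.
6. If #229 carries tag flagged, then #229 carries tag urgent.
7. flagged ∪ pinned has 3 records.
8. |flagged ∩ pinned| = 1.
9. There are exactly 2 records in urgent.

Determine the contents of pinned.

pinned = {#646}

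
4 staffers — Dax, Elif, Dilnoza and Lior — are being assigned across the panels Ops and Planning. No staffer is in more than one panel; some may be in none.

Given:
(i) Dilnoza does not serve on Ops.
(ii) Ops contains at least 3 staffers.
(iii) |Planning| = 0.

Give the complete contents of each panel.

Ops = {Dax, Elif, Lior}; Planning = {}

From (i): Dilnoza ∉ Ops.
(ii): only 3 candidates remain for Ops, so all are in.
(iii): Planning already has 0, so the rest are out.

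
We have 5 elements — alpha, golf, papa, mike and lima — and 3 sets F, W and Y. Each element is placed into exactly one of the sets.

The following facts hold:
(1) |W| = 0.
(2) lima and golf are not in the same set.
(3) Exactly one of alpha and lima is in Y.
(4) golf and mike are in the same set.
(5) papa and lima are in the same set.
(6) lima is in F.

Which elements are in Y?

From (6): lima ∈ F.
(1): W already has 0, so the rest are out.
(2): golf ∉ F.
(3) (exactly one): alpha ∈ Y.
(4): mike matches golf: mike ∉ F.
(5): papa matches lima: papa ∈ F.
Only one set left: golf ∈ Y.
Only one set left: mike ∈ Y.

Y = {alpha, golf, mike}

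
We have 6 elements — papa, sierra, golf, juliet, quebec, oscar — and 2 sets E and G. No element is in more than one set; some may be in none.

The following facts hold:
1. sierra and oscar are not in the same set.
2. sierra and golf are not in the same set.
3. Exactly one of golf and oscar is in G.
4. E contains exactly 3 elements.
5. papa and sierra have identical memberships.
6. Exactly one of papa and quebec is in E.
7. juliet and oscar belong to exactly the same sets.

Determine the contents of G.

G = {golf}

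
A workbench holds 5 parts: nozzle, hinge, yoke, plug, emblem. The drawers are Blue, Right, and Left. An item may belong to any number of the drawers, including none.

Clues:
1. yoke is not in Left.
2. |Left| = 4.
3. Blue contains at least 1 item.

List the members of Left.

From (1): yoke ∉ Left.
(2): only 4 candidates remain for Left, so all are in.

Left = {emblem, hinge, nozzle, plug}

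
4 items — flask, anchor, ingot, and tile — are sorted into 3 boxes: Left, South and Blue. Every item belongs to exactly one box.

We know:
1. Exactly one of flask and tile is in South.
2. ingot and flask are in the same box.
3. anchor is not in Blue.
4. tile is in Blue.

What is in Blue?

Blue = {tile}

From (3): anchor ∉ Blue.
From (4): tile ∈ Blue.
(1) (exactly one): flask ∈ South.
(2): ingot matches flask: ingot ∉ Left.
(2): ingot matches flask: ingot ∈ South.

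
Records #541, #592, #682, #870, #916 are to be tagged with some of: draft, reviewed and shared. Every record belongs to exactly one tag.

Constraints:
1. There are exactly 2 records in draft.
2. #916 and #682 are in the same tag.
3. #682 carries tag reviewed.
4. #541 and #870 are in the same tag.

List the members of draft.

draft = {#541, #870}

From (3): #682 ∈ reviewed.
(2): #916 matches #682: #916 ∉ draft.
(2): #916 matches #682: #916 ∈ reviewed.
Suppose #541 ∉ draft: no assignment then satisfies all the clues, so #541 ∈ draft.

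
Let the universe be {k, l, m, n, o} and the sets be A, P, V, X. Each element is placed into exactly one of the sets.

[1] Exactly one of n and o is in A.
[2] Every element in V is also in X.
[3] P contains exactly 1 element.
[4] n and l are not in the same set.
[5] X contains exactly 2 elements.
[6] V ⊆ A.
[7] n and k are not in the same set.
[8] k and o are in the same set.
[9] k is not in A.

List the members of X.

X = {k, o}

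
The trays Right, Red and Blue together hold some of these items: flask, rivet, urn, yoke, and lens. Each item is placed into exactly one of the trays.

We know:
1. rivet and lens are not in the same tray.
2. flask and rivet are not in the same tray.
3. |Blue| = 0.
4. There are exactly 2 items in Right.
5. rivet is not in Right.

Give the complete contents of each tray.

Right = {flask, lens}; Red = {rivet, urn, yoke}; Blue = {}

From (5): rivet ∉ Right.
(3): Blue already has 0, so the rest are out.
Only one tray left: rivet ∈ Red.
(1): lens ∉ Red.
(2): flask ∉ Red.
Only one tray left: flask ∈ Right.
Only one tray left: lens ∈ Right.
(4): Right already has 2, so the rest are out.
Only one tray left: urn ∈ Red.
Only one tray left: yoke ∈ Red.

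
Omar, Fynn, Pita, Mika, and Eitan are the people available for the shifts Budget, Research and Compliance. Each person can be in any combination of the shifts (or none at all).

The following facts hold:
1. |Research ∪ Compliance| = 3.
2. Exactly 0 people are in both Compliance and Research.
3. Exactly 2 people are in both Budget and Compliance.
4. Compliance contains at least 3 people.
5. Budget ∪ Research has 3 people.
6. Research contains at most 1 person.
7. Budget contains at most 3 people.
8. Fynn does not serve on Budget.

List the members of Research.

From (8): Fynn ∉ Budget.
Suppose Omar ∈ Research: no assignment then satisfies all the clues, so Omar ∉ Research.

Research = {}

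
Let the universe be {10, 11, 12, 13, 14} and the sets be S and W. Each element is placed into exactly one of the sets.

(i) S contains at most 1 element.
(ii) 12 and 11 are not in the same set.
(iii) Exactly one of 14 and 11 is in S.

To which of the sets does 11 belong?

11: S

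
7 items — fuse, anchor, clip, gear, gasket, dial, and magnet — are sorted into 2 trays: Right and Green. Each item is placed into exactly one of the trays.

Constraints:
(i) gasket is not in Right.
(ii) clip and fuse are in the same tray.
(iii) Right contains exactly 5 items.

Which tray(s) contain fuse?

fuse: Right

From (i): gasket ∉ Right.
Only one tray left: gasket ∈ Green.
Suppose fuse ∉ Right: no assignment then satisfies all the clues, so fuse ∈ Right.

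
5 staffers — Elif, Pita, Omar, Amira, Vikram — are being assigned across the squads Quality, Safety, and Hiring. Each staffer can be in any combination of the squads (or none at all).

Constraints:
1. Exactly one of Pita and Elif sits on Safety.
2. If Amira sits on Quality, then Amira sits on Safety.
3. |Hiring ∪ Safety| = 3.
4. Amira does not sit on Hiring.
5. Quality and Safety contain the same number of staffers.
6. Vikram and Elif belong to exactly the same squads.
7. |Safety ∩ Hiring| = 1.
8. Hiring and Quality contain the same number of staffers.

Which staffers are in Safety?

Safety = {Amira, Pita}

From (4): Amira ∉ Hiring.
Suppose Elif ∈ Safety: no assignment then satisfies all the clues, so Elif ∉ Safety.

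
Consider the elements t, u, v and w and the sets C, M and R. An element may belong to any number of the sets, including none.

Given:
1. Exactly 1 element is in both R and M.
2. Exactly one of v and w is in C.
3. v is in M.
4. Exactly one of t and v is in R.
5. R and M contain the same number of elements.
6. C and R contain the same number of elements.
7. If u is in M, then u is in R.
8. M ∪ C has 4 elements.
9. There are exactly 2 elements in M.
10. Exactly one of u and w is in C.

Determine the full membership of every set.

C = {t, w}; M = {u, v}; R = {t, u}

From (3): v ∈ M.
Suppose t ∉ C: no assignment then satisfies all the clues, so t ∈ C.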